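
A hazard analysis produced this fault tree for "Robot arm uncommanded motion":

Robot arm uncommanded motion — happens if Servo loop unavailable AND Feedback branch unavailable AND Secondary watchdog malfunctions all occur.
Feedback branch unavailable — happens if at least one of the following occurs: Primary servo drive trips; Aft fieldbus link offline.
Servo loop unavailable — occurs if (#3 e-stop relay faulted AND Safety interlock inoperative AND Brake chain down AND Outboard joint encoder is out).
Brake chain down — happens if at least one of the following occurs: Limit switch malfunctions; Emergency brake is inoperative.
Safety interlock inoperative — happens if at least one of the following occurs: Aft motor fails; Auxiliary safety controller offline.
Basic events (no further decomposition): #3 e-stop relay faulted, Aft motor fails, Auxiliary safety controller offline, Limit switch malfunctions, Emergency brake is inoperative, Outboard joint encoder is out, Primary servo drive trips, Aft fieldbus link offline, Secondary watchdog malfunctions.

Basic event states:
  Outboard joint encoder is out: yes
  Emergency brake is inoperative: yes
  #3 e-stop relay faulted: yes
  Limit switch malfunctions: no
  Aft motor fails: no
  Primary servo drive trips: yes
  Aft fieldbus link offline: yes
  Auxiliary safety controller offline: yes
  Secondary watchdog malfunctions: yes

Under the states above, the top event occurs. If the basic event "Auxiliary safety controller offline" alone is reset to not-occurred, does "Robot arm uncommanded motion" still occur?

No

Counterfactual: set "Auxiliary safety controller offline" to not occurred.
Safety interlock inoperative [OR]: Aft motor fails=not, Auxiliary safety controller offline=not → no input occurs → does not occur.
Brake chain down [OR]: Limit switch malfunctions=not, Emergency brake is inoperative=occurs → at least one input occurs → occurs.
Servo loop unavailable [AND]: #3 e-stop relay faulted=occurs, Safety interlock inoperative=not, Brake chain down=occurs, Outboard joint encoder is out=occurs → not all inputs occur → does not occur.
Feedback branch unavailable [OR]: Primary servo drive trips=occurs, Aft fieldbus link offline=occurs → at least one input occurs → occurs.
Robot arm uncommanded motion [AND]: Servo loop unavailable=not, Feedback branch unavailable=occurs, Secondary watchdog malfunctions=occurs → not all inputs occur → does not occur.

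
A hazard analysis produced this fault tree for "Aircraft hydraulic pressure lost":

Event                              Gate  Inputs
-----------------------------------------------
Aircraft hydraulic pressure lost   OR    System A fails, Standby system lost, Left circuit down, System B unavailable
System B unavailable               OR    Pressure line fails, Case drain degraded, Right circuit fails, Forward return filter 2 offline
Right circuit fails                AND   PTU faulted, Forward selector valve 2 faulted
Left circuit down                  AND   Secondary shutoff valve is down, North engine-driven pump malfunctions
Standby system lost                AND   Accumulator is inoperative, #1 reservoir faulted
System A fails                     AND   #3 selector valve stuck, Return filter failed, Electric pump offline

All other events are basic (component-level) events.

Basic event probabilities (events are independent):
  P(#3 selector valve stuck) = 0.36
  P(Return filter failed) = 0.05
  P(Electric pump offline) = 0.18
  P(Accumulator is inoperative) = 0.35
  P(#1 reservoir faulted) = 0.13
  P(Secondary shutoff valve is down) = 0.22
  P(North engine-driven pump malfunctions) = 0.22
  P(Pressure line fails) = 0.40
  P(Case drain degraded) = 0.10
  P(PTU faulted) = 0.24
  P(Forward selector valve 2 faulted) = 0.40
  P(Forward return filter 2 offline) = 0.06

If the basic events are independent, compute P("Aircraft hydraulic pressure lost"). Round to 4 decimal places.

0.5846

P(System A fails) [AND] = 0.36 × 0.05 × 0.18 = 0.003240
P(Standby system lost) [AND] = 0.35 × 0.13 = 0.045500
P(Left circuit down) [AND] = 0.22 × 0.22 = 0.048400
P(Right circuit fails) [AND] = 0.24 × 0.40 = 0.096000
P(System B unavailable) [OR] = 1 − (1−0.40) × (1−0.10) × (1−0.096000) × (1−0.06) = 0.541130
P(Aircraft hydraulic pressure lost) [OR] = 1 − (1−0.003240) × (1−0.045500) × (1−0.048400) × (1−0.541130) = 0.584558
Rounded to 4 decimal places: P(Aircraft hydraulic pressure lost) ≈ 0.5846.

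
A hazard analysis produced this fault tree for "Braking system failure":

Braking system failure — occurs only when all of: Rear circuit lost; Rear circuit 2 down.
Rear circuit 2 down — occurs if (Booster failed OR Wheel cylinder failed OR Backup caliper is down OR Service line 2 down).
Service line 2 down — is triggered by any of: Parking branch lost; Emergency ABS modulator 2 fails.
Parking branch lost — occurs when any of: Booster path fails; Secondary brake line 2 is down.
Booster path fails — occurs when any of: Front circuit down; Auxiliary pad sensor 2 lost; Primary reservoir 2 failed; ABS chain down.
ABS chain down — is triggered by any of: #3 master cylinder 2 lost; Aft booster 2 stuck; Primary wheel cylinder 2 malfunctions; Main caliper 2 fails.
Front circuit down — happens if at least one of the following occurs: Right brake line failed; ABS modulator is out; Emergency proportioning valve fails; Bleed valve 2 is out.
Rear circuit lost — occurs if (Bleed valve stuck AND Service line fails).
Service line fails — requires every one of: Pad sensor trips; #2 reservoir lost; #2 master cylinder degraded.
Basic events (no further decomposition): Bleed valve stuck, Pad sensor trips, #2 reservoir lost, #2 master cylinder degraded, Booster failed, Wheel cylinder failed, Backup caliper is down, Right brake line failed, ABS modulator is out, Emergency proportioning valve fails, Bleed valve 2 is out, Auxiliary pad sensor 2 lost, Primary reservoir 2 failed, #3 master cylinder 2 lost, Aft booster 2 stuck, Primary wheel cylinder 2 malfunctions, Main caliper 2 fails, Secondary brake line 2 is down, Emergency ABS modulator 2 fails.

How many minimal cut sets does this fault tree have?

Service line fails [AND]: one cut set from each child combined → 1 × 1 × 1 = 1 cut set(s).
Rear circuit lost [AND]: one cut set from each child combined → 1 × 1 = 1 cut set(s).
Front circuit down [OR]: union of children's cut sets → 4 cut set(s).
ABS chain down [OR]: union of children's cut sets → 4 cut set(s).
Booster path fails [OR]: union of children's cut sets → 10 cut set(s).
Parking branch lost [OR]: union of children's cut sets → 11 cut set(s).
Service line 2 down [OR]: union of children's cut sets → 12 cut set(s).
Rear circuit 2 down [OR]: union of children's cut sets → 15 cut set(s).
Braking system failure [AND]: one cut set from each child combined → 1 × 15 = 15 cut set(s).

15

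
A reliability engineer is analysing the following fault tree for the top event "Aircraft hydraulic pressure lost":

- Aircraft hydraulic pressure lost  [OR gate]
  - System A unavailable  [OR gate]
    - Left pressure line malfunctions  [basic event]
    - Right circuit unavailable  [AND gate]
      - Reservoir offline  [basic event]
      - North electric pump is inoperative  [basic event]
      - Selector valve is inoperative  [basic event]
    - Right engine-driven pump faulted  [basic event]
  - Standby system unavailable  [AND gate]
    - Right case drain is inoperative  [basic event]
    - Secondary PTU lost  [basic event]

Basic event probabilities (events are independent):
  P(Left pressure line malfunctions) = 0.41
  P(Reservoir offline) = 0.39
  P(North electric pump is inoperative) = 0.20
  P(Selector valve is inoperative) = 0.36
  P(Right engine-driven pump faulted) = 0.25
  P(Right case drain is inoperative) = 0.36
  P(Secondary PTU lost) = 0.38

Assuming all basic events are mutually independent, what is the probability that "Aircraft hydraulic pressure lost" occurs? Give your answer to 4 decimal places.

0.6288

P(Right circuit unavailable) [AND] = 0.39 × 0.20 × 0.36 = 0.028080
P(System A unavailable) [OR] = 1 − (1−0.41) × (1−0.028080) × (1−0.25) = 0.569925
P(Standby system unavailable) [AND] = 0.36 × 0.38 = 0.136800
P(Aircraft hydraulic pressure lost) [OR] = 1 − (1−0.569925) × (1−0.136800) = 0.628759
Rounded to 4 decimal places: P(Aircraft hydraulic pressure lost) ≈ 0.6288.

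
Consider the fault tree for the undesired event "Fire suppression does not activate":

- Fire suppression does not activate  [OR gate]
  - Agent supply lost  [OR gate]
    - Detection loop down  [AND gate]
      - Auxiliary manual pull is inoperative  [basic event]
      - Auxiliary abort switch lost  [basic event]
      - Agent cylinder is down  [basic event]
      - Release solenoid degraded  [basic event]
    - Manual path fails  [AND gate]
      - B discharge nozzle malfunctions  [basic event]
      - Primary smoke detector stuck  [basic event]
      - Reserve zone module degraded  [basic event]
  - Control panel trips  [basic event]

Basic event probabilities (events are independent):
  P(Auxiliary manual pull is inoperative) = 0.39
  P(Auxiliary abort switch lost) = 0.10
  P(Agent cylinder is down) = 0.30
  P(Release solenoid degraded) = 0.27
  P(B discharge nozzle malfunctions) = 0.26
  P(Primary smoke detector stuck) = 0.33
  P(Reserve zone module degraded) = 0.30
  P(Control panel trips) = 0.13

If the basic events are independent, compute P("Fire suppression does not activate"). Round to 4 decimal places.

P(Detection loop down) [AND] = 0.39 × 0.10 × 0.30 × 0.27 = 0.003159
P(Manual path fails) [AND] = 0.26 × 0.33 × 0.30 = 0.025740
P(Agent supply lost) [OR] = 1 − (1−0.003159) × (1−0.025740) = 0.028818
P(Fire suppression does not activate) [OR] = 1 − (1−0.028818) × (1−0.13) = 0.155072
Rounded to 4 decimal places: P(Fire suppression does not activate) ≈ 0.1551.

0.1551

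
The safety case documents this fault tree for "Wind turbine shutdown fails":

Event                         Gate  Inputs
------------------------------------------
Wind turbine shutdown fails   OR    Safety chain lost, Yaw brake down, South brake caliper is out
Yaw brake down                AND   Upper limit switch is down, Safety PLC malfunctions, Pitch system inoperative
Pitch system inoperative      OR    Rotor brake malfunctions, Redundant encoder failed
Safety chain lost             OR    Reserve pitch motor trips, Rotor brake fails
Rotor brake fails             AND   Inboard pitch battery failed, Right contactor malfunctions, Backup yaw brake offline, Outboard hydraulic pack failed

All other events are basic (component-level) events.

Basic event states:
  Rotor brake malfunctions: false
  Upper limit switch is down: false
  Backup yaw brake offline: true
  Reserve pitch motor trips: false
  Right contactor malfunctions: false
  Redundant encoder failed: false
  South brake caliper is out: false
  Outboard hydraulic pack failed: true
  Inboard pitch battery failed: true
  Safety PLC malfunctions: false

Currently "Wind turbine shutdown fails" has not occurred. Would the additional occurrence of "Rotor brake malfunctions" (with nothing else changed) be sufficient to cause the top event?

Counterfactual: set "Rotor brake malfunctions" to occurred.
Rotor brake fails [AND]: Inboard pitch battery failed=occurs, Right contactor malfunctions=not, Backup yaw brake offline=occurs, Outboard hydraulic pack failed=occurs → not all inputs occur → does not occur.
Safety chain lost [OR]: Reserve pitch motor trips=not, Rotor brake fails=not → no input occurs → does not occur.
Pitch system inoperative [OR]: Rotor brake malfunctions=occurs, Redundant encoder failed=not → at least one input occurs → occurs.
Yaw brake down [AND]: Upper limit switch is down=not, Safety PLC malfunctions=not, Pitch system inoperative=occurs → not all inputs occur → does not occur.
Wind turbine shutdown fails [OR]: Safety chain lost=not, Yaw brake down=not, South brake caliper is out=not → no input occurs → does not occur.

No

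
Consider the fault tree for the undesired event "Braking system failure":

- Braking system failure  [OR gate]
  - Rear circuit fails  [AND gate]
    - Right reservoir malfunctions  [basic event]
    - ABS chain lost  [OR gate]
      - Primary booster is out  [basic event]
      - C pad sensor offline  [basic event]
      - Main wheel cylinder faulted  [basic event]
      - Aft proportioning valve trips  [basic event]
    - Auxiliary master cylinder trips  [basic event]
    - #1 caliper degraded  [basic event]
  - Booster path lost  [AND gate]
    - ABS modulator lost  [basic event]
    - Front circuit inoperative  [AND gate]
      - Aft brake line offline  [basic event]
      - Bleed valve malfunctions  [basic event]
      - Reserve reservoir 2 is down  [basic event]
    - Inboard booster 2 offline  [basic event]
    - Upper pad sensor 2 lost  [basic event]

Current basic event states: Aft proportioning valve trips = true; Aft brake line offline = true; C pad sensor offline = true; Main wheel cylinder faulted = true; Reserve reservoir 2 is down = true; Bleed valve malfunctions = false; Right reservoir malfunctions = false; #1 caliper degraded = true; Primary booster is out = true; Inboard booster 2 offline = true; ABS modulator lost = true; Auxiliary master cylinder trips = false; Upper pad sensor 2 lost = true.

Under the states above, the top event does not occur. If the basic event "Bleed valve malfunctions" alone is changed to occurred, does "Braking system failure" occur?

Counterfactual: set "Bleed valve malfunctions" to occurred.
ABS chain lost [OR]: Primary booster is out=occurs, C pad sensor offline=occurs, Main wheel cylinder faulted=occurs, Aft proportioning valve trips=occurs → at least one input occurs → occurs.
Rear circuit fails [AND]: Right reservoir malfunctions=not, ABS chain lost=occurs, Auxiliary master cylinder trips=not, #1 caliper degraded=occurs → not all inputs occur → does not occur.
Front circuit inoperative [AND]: Aft brake line offline=occurs, Bleed valve malfunctions=occurs, Reserve reservoir 2 is down=occurs → all inputs occur → occurs.
Booster path lost [AND]: ABS modulator lost=occurs, Front circuit inoperative=occurs, Inboard booster 2 offline=occurs, Upper pad sensor 2 lost=occurs → all inputs occur → occurs.
Braking system failure [OR]: Rear circuit fails=not, Booster path lost=occurs → at least one input occurs → occurs.

Yes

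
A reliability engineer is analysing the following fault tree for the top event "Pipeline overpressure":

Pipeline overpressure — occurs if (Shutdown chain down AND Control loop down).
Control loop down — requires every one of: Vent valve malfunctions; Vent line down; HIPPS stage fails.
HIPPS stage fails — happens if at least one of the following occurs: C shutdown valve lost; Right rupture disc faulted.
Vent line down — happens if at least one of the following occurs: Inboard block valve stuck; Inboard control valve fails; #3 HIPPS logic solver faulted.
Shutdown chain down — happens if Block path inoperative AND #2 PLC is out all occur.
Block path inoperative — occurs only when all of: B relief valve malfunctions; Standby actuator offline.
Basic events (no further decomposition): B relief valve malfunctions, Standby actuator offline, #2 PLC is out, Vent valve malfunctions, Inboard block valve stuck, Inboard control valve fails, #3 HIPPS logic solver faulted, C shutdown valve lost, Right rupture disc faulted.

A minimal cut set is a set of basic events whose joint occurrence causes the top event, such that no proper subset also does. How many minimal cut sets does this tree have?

Block path inoperative [AND]: one cut set from each child combined → 1 × 1 = 1 cut set(s).
Shutdown chain down [AND]: one cut set from each child combined → 1 × 1 = 1 cut set(s).
Vent line down [OR]: union of children's cut sets → 3 cut set(s).
HIPPS stage fails [OR]: union of children's cut sets → 2 cut set(s).
Control loop down [AND]: one cut set from each child combined → 1 × 3 × 2 = 6 cut set(s).
Pipeline overpressure [AND]: one cut set from each child combined → 1 × 6 = 6 cut set(s).
Minimal cut sets: {#2 PLC is out, B relief valve malfunctions, C shutdown valve lost, Inboard block valve stuck, Standby actuator offline, Vent valve malfunctions}; {#2 PLC is out, B relief valve malfunctions, Inboard block valve stuck, Right rupture disc faulted, Standby actuator offline, Vent valve malfunctions}; {#2 PLC is out, B relief valve malfunctions, C shutdown valve lost, Inboard control valve fails, Standby actuator offline, Vent valve malfunctions}; {#2 PLC is out, B relief valve malfunctions, Inboard control valve fails, Right rupture disc faulted, Standby actuator offline, Vent valve malfunctions}; {#2 PLC is out, #3 HIPPS logic solver faulted, B relief valve malfunctions, C shutdown valve lost, Standby actuator offline, Vent valve malfunctions}; {#2 PLC is out, #3 HIPPS logic solver faulted, B relief valve malfunctions, Right rupture disc faulted, Standby actuator offline, Vent valve malfunctions}.

6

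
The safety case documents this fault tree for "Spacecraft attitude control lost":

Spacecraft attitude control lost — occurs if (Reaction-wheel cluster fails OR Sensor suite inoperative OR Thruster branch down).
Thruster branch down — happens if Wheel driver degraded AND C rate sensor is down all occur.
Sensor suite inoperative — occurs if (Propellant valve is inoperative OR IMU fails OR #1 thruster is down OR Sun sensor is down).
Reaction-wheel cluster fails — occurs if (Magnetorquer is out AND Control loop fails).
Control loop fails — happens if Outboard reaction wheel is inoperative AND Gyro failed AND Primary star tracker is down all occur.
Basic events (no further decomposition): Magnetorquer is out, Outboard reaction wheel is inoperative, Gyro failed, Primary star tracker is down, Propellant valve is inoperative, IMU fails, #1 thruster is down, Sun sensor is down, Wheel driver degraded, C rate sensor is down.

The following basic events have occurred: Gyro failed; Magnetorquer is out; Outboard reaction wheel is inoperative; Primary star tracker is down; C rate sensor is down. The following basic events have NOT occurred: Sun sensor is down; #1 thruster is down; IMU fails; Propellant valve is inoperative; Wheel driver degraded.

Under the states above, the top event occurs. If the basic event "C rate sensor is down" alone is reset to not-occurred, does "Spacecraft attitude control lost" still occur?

Counterfactual: set "C rate sensor is down" to not occurred.
Control loop fails [AND]: Outboard reaction wheel is inoperative=occurs, Gyro failed=occurs, Primary star tracker is down=occurs → all inputs occur → occurs.
Reaction-wheel cluster fails [AND]: Magnetorquer is out=occurs, Control loop fails=occurs → all inputs occur → occurs.
Sensor suite inoperative [OR]: Propellant valve is inoperative=not, IMU fails=not, #1 thruster is down=not, Sun sensor is down=not → no input occurs → does not occur.
Thruster branch down [AND]: Wheel driver degraded=not, C rate sensor is down=not → not all inputs occur → does not occur.
Spacecraft attitude control lost [OR]: Reaction-wheel cluster fails=occurs, Sensor suite inoperative=not, Thruster branch down=not → at least one input occurs → occurs.

Yes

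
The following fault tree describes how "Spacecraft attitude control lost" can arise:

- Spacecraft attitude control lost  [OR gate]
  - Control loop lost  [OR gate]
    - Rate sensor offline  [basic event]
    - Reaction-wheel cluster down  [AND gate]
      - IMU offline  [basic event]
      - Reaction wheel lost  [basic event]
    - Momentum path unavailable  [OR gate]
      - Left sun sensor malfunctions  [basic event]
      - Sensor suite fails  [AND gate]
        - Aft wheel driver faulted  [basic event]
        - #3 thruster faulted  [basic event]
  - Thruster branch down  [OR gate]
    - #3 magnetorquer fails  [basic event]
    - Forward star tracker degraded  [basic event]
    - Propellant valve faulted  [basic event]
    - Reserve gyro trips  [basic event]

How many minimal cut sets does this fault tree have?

Reaction-wheel cluster down [AND]: one cut set from each child combined → 1 × 1 = 1 cut set(s).
Sensor suite fails [AND]: one cut set from each child combined → 1 × 1 = 1 cut set(s).
Momentum path unavailable [OR]: union of children's cut sets → 2 cut set(s).
Control loop lost [OR]: union of children's cut sets → 4 cut set(s).
Thruster branch down [OR]: union of children's cut sets → 4 cut set(s).
Spacecraft attitude control lost [OR]: union of children's cut sets → 8 cut set(s).
Minimal cut sets: {Rate sensor offline}; {IMU offline, Reaction wheel lost}; {Left sun sensor malfunctions}; {#3 thruster faulted, Aft wheel driver faulted}; {#3 magnetorquer fails}; {Forward star tracker degraded}; {Propellant valve faulted}; {Reserve gyro trips}.

8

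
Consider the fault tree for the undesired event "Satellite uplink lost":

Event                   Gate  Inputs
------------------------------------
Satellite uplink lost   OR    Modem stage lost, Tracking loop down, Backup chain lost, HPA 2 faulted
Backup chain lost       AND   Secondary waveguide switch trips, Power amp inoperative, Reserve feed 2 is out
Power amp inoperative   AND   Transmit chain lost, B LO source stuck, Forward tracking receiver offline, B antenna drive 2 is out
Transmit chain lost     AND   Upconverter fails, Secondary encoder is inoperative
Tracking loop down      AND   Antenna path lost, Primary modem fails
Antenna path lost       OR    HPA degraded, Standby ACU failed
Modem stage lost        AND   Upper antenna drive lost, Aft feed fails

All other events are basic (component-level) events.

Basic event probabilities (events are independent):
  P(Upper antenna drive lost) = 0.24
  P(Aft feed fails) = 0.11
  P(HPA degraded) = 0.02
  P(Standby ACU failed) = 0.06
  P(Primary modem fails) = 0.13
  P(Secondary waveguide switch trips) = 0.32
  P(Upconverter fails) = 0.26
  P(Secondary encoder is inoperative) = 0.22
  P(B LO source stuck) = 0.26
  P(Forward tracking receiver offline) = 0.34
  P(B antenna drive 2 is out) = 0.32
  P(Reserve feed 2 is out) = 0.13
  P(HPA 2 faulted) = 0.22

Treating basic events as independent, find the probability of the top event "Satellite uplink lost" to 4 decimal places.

P(Modem stage lost) [AND] = 0.24 × 0.11 = 0.026400
P(Antenna path lost) [OR] = 1 − (1−0.02) × (1−0.06) = 0.078800
P(Tracking loop down) [AND] = 0.078800 × 0.13 = 0.010244
P(Transmit chain lost) [AND] = 0.26 × 0.22 = 0.057200
P(Power amp inoperative) [AND] = 0.057200 × 0.26 × 0.34 × 0.32 = 0.001618
P(Backup chain lost) [AND] = 0.32 × 0.001618 × 0.13 = 0.000067
P(Satellite uplink lost) [OR] = 1 − (1−0.026400) × (1−0.010244) × (1−0.000067) × (1−0.22) = 0.248422
Rounded to 4 decimal places: P(Satellite uplink lost) ≈ 0.2484.

0.2484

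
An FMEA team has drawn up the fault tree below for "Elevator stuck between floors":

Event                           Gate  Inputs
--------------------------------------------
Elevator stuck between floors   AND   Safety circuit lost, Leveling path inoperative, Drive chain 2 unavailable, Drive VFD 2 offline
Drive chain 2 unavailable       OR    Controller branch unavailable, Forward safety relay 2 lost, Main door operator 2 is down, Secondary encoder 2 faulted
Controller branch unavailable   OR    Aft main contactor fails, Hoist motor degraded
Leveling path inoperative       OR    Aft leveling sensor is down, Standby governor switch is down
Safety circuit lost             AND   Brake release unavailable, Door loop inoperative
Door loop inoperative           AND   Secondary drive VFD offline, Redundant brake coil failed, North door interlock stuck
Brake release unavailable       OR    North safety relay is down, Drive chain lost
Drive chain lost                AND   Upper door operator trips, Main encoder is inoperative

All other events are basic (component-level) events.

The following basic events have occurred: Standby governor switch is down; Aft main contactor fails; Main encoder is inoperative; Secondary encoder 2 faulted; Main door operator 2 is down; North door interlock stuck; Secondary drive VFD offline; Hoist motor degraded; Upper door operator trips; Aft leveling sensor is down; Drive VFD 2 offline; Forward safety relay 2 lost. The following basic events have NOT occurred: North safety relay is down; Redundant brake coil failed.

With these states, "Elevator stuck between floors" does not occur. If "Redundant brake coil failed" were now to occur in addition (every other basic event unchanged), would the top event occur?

Yes

Counterfactual: set "Redundant brake coil failed" to occurred.
Drive chain lost [AND]: Upper door operator trips=occurs, Main encoder is inoperative=occurs → all inputs occur → occurs.
Brake release unavailable [OR]: North safety relay is down=not, Drive chain lost=occurs → at least one input occurs → occurs.
Door loop inoperative [AND]: Secondary drive VFD offline=occurs, Redundant brake coil failed=occurs, North door interlock stuck=occurs → all inputs occur → occurs.
Safety circuit lost [AND]: Brake release unavailable=occurs, Door loop inoperative=occurs → all inputs occur → occurs.
Leveling path inoperative [OR]: Aft leveling sensor is down=occurs, Standby governor switch is down=occurs → at least one input occurs → occurs.
Controller branch unavailable [OR]: Aft main contactor fails=occurs, Hoist motor degraded=occurs → at least one input occurs → occurs.
Drive chain 2 unavailable [OR]: Controller branch unavailable=occurs, Forward safety relay 2 lost=occurs, Main door operator 2 is down=occurs, Secondary encoder 2 faulted=occurs → at least one input occurs → occurs.
Elevator stuck between floors [AND]: Safety circuit lost=occurs, Leveling path inoperative=occurs, Drive chain 2 unavailable=occurs, Drive VFD 2 offline=occurs → all inputs occur → occurs.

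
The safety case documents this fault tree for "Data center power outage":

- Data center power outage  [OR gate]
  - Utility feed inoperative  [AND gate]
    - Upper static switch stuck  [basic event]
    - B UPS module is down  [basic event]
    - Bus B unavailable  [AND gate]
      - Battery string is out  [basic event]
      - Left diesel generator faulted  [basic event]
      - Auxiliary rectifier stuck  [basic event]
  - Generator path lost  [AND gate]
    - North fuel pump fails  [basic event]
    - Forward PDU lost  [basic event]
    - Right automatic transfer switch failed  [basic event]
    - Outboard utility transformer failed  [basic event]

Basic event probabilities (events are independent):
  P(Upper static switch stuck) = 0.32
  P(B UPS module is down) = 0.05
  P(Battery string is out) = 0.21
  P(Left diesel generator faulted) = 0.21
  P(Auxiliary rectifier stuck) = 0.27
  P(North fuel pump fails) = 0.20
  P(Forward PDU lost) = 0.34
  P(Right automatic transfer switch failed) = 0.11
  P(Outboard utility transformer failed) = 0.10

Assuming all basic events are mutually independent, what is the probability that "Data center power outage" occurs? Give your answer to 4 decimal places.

P(Bus B unavailable) [AND] = 0.21 × 0.21 × 0.27 = 0.011907
P(Utility feed inoperative) [AND] = 0.32 × 0.05 × 0.011907 = 0.000191
P(Generator path lost) [AND] = 0.20 × 0.34 × 0.11 × 0.10 = 0.000748
P(Data center power outage) [OR] = 1 − (1−0.000191) × (1−0.000748) = 0.000939
Rounded to 4 decimal places: P(Data center power outage) ≈ 0.0009.

0.0009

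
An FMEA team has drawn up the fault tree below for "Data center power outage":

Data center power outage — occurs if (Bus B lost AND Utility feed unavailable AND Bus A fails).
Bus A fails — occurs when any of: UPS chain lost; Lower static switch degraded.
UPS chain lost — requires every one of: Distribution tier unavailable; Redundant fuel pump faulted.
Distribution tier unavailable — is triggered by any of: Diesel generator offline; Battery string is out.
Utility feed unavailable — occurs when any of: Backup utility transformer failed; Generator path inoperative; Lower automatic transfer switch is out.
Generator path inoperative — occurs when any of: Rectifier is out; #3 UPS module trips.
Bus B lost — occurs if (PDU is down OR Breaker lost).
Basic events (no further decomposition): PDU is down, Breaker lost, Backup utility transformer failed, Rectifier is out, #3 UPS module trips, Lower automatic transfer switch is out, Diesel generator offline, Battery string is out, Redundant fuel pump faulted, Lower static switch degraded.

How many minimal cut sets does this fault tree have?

Bus B lost [OR]: union of children's cut sets → 2 cut set(s).
Generator path inoperative [OR]: union of children's cut sets → 2 cut set(s).
Utility feed unavailable [OR]: union of children's cut sets → 4 cut set(s).
Distribution tier unavailable [OR]: union of children's cut sets → 2 cut set(s).
UPS chain lost [AND]: one cut set from each child combined → 2 × 1 = 2 cut set(s).
Bus A fails [OR]: union of children's cut sets → 3 cut set(s).
Data center power outage [AND]: one cut set from each child combined → 2 × 4 × 3 = 24 cut set(s).

24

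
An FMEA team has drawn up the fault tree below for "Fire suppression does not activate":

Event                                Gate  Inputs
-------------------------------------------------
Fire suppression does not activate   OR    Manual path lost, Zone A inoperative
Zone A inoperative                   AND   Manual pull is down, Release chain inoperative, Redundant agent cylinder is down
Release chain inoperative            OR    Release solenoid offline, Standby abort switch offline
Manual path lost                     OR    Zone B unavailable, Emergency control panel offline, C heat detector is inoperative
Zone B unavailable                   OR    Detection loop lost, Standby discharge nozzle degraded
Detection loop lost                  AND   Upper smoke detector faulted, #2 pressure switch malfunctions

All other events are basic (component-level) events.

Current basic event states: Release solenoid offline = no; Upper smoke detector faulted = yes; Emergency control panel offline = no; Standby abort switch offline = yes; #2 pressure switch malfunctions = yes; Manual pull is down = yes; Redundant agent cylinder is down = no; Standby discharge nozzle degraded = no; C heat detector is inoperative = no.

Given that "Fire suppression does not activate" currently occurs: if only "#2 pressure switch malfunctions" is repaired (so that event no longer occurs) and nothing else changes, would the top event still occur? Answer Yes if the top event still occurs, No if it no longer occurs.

No

Counterfactual: set "#2 pressure switch malfunctions" to not occurred.
Detection loop lost [AND]: Upper smoke detector faulted=occurs, #2 pressure switch malfunctions=not → not all inputs occur → does not occur.
Zone B unavailable [OR]: Detection loop lost=not, Standby discharge nozzle degraded=not → no input occurs → does not occur.
Manual path lost [OR]: Zone B unavailable=not, Emergency control panel offline=not, C heat detector is inoperative=not → no input occurs → does not occur.
Release chain inoperative [OR]: Release solenoid offline=not, Standby abort switch offline=occurs → at least one input occurs → occurs.
Zone A inoperative [AND]: Manual pull is down=occurs, Release chain inoperative=occurs, Redundant agent cylinder is down=not → not all inputs occur → does not occur.
Fire suppression does not activate [OR]: Manual path lost=not, Zone A inoperative=not → no input occurs → does not occur.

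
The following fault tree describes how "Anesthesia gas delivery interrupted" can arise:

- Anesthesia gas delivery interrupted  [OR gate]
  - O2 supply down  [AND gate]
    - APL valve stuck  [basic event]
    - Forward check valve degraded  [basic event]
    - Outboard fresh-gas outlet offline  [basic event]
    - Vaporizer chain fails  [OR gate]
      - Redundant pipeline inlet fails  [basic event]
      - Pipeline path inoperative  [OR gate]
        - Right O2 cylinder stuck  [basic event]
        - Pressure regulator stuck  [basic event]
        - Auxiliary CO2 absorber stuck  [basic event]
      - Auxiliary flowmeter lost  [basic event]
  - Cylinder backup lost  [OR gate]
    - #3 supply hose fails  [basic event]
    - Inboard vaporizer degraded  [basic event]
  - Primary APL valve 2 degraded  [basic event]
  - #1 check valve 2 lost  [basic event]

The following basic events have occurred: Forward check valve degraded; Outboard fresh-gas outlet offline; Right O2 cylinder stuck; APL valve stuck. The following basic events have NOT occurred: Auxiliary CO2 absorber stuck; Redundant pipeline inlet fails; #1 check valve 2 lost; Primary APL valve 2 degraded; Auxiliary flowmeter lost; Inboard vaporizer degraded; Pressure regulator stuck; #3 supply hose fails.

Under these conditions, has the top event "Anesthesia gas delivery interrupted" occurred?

Yes

Pipeline path inoperative [OR]: Right O2 cylinder stuck=occurs, Pressure regulator stuck=not, Auxiliary CO2 absorber stuck=not → at least one input occurs → occurs.
Vaporizer chain fails [OR]: Redundant pipeline inlet fails=not, Pipeline path inoperative=occurs, Auxiliary flowmeter lost=not → at least one input occurs → occurs.
O2 supply down [AND]: APL valve stuck=occurs, Forward check valve degraded=occurs, Outboard fresh-gas outlet offline=occurs, Vaporizer chain fails=occurs → all inputs occur → occurs.
Cylinder backup lost [OR]: #3 supply hose fails=not, Inboard vaporizer degraded=not → no input occurs → does not occur.
Anesthesia gas delivery interrupted [OR]: O2 supply down=occurs, Cylinder backup lost=not, Primary APL valve 2 degraded=not, #1 check valve 2 lost=not → at least one input occurs → occurs.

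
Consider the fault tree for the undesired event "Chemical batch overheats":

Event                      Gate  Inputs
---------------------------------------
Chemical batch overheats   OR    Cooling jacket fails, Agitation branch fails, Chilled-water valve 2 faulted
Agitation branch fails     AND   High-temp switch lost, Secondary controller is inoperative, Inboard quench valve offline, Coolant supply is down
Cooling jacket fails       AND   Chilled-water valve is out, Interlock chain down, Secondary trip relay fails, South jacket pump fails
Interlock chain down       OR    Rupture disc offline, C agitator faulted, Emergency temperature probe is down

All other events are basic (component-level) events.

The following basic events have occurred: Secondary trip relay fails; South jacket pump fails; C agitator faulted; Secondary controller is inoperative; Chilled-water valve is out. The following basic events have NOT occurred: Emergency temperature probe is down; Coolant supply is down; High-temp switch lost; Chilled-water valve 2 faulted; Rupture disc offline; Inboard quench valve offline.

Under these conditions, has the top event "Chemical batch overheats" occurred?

Interlock chain down [OR]: Rupture disc offline=not, C agitator faulted=occurs, Emergency temperature probe is down=not → at least one input occurs → occurs.
Cooling jacket fails [AND]: Chilled-water valve is out=occurs, Interlock chain down=occurs, Secondary trip relay fails=occurs, South jacket pump fails=occurs → all inputs occur → occurs.
Agitation branch fails [AND]: High-temp switch lost=not, Secondary controller is inoperative=occurs, Inboard quench valve offline=not, Coolant supply is down=not → not all inputs occur → does not occur.
Chemical batch overheats [OR]: Cooling jacket fails=occurs, Agitation branch fails=not, Chilled-water valve 2 faulted=not → at least one input occurs → occurs.

Yes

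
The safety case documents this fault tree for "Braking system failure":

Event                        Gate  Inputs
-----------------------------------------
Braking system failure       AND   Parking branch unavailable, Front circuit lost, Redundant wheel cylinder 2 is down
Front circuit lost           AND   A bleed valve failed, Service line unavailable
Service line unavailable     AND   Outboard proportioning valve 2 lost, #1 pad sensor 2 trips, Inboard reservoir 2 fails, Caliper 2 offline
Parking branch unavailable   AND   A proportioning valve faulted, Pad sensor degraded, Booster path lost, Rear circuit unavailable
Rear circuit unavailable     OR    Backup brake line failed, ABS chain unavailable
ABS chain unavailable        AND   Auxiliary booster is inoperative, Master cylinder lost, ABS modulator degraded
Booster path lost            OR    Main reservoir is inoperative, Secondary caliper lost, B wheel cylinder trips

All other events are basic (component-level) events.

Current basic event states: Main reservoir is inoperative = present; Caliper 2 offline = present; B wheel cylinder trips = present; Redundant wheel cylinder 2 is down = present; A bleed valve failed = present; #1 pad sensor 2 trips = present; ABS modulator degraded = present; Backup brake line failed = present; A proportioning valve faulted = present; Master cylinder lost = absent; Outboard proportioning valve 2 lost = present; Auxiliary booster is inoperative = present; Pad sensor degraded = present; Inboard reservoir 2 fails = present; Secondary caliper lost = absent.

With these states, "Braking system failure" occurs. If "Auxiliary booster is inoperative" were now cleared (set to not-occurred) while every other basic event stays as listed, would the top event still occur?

Yes

Counterfactual: set "Auxiliary booster is inoperative" to not occurred.
Booster path lost [OR]: Main reservoir is inoperative=occurs, Secondary caliper lost=not, B wheel cylinder trips=occurs → at least one input occurs → occurs.
ABS chain unavailable [AND]: Auxiliary booster is inoperative=not, Master cylinder lost=not, ABS modulator degraded=occurs → not all inputs occur → does not occur.
Rear circuit unavailable [OR]: Backup brake line failed=occurs, ABS chain unavailable=not → at least one input occurs → occurs.
Parking branch unavailable [AND]: A proportioning valve faulted=occurs, Pad sensor degraded=occurs, Booster path lost=occurs, Rear circuit unavailable=occurs → all inputs occur → occurs.
Service line unavailable [AND]: Outboard proportioning valve 2 lost=occurs, #1 pad sensor 2 trips=occurs, Inboard reservoir 2 fails=occurs, Caliper 2 offline=occurs → all inputs occur → occurs.
Front circuit lost [AND]: A bleed valve failed=occurs, Service line unavailable=occurs → all inputs occur → occurs.
Braking system failure [AND]: Parking branch unavailable=occurs, Front circuit lost=occurs, Redundant wheel cylinder 2 is down=occurs → all inputs occur → occurs.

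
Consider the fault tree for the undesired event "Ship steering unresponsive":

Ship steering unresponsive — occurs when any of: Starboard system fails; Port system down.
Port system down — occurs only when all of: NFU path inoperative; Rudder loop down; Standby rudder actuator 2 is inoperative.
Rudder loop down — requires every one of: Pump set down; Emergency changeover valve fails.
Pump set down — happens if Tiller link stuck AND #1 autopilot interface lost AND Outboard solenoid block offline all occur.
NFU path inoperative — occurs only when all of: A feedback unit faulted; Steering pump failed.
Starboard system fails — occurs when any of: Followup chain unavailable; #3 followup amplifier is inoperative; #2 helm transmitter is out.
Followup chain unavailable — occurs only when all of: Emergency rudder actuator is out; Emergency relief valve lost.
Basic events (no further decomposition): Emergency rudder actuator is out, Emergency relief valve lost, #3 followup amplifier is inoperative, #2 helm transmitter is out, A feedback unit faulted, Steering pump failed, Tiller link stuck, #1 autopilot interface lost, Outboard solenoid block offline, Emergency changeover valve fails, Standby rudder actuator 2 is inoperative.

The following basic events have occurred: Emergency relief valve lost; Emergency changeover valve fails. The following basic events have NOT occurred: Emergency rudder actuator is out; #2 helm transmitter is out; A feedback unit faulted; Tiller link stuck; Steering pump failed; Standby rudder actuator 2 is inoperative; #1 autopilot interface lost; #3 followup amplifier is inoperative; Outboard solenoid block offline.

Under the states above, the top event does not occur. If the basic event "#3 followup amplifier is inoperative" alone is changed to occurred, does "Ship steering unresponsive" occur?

Counterfactual: set "#3 followup amplifier is inoperative" to occurred.
Followup chain unavailable [AND]: Emergency rudder actuator is out=not, Emergency relief valve lost=occurs → not all inputs occur → does not occur.
Starboard system fails [OR]: Followup chain unavailable=not, #3 followup amplifier is inoperative=occurs, #2 helm transmitter is out=not → at least one input occurs → occurs.
NFU path inoperative [AND]: A feedback unit faulted=not, Steering pump failed=not → not all inputs occur → does not occur.
Pump set down [AND]: Tiller link stuck=not, #1 autopilot interface lost=not, Outboard solenoid block offline=not → not all inputs occur → does not occur.
Rudder loop down [AND]: Pump set down=not, Emergency changeover valve fails=occurs → not all inputs occur → does not occur.
Port system down [AND]: NFU path inoperative=not, Rudder loop down=not, Standby rudder actuator 2 is inoperative=not → not all inputs occur → does not occur.
Ship steering unresponsive [OR]: Starboard system fails=occurs, Port system down=not → at least one input occurs → occurs.

Yes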